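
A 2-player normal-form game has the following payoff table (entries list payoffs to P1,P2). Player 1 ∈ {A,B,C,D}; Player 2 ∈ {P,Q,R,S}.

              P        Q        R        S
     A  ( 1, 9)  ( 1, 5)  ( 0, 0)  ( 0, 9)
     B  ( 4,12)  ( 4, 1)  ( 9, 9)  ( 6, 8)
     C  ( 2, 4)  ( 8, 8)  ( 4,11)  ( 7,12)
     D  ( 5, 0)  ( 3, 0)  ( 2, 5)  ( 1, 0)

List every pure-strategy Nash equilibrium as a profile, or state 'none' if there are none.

PSNE = {(C,S)}

(A,P): not NE [P1→D gives 5>1]
(A,Q): not NE [P1→C gives 8>1; P2→S gives 9>5]
(A,R): not NE [P1→B gives 9>0; P2→S gives 9>0]
(A,S): not NE [P1→C gives 7>0]
(B,P): not NE [P1→D gives 5>4]
(B,Q): not NE [P1→C gives 8>4; P2→P gives 12>1]
(B,R): not NE [P2→P gives 12>9]
(B,S): not NE [P1→C gives 7>6; P2→P gives 12>8]
(C,P): not NE [P1→D gives 5>2; P2→S gives 12>4]
(C,Q): not NE [P2→S gives 12>8]
(C,R): not NE [P1→B gives 9>4; P2→S gives 12>11]
(C,S): NE
(D,P): not NE [P2→R gives 5>0]
(D,Q): not NE [P1→C gives 8>3; P2→R gives 5>0]
(D,R): not NE [P1→B gives 9>2]
(D,S): not NE [P1→C gives 7>1; P2→R gives 5>0]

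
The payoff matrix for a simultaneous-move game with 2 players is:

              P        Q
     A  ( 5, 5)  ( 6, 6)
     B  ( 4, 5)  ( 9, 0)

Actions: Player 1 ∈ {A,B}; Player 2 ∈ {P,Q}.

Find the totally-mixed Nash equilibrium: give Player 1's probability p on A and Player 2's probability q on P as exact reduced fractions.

P1 indiff ⇒ q·5+(1-q)·6 = q·4+(1-q)·9 ⇒ q(1) = (1-q)(3) ⇒ q = 3/4
P2 indiff ⇒ p·5+(1-p)·5 = p·6+(1-p)·0 ⇒ p(-1) = (1-p)(-5) ⇒ p = 5/6

(p,q) = (5/6, 3/4)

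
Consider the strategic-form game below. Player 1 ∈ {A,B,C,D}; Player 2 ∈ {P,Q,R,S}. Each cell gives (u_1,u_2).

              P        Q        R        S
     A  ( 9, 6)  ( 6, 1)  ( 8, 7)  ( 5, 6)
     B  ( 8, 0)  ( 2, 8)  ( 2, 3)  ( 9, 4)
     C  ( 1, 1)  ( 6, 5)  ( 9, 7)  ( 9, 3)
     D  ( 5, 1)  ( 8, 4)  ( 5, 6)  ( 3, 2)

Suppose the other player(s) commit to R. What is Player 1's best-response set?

u_1(A vs R) = 8
u_1(B vs R) = 2
u_1(C vs R) = 9
u_1(D vs R) = 5
max payoff 9 at {C}

BR_1 = {C}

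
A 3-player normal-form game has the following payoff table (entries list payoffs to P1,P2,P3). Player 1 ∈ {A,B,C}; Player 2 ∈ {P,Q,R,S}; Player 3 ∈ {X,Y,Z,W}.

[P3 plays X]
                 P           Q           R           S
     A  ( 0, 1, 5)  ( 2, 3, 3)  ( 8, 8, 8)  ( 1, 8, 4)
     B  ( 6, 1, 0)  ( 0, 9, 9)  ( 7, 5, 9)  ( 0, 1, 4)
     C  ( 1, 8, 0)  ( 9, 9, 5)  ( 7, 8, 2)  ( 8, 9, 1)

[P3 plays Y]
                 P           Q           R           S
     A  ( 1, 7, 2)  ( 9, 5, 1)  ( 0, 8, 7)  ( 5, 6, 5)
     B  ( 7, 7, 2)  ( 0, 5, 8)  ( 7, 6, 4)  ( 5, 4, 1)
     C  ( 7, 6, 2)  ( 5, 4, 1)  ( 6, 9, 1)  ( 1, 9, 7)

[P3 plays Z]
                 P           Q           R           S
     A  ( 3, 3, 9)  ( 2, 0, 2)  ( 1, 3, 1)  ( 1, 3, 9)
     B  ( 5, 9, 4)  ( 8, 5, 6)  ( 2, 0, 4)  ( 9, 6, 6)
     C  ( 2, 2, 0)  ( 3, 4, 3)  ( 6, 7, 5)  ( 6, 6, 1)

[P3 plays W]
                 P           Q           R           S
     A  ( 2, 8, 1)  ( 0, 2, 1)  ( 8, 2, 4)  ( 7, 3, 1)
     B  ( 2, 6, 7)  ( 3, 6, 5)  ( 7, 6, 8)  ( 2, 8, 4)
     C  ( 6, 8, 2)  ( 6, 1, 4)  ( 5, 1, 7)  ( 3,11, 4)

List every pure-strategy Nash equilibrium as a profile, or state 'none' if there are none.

(A,P,X): not NE [P1→B gives 6>0; P2→S gives 8>1; P3→Z gives 9>5]
(A,P,Y): not NE [P1→C gives 7>1; P2→R gives 8>7; P3→Z gives 9>2]
(A,P,Z): not NE [P1→B gives 5>3]
(A,P,W): not NE [P1→C gives 6>2; P3→Z gives 9>1]
(A,Q,X): not NE [P1→C gives 9>2; P2→S gives 8>3]
(A,Q,Y): not NE [P2→R gives 8>5; P3→X gives 3>1]
(A,Q,Z): not NE [P1→B gives 8>2; P2→S gives 3>0; P3→X gives 3>2]
(A,Q,W): not NE [P1→C gives 6>0; P2→P gives 8>2; P3→X gives 3>1]
(A,R,X): NE
(A,R,Y): not NE [P1→B gives 7>0; P3→X gives 8>7]
(A,R,Z): not NE [P1→C gives 6>1; P3→X gives 8>1]
(A,R,W): not NE [P2→P gives 8>2; P3→X gives 8>4]
(A,S,X): not NE [P1→C gives 8>1; P3→Z gives 9>4]
(A,S,Y): not NE [P2→R gives 8>6; P3→Z gives 9>5]
(A,S,Z): not NE [P1→B gives 9>1]
(A,S,W): not NE [P2→P gives 8>3; P3→Z gives 9>1]
(B,P,X): not NE [P2→Q gives 9>1; P3→W gives 7>0]
(B,P,Y): not NE [P3→W gives 7>2]
(B,P,Z): not NE [P3→W gives 7>4]
(B,P,W): not NE [P1→C gives 6>2; P2→S gives 8>6]
(B,Q,X): not NE [P1→C gives 9>0]
(B,Q,Y): not NE [P1→A gives 9>0; P2→P gives 7>5; P3→X gives 9>8]
(B,Q,Z): not NE [P2→P gives 9>5; P3→X gives 9>6]
(B,Q,W): not NE [P1→C gives 6>3; P2→S gives 8>6; P3→X gives 9>5]
(B,R,X): not NE [P1→A gives 8>7; P2→Q gives 9>5]
(B,R,Y): not NE [P2→P gives 7>6; P3→X gives 9>4]
(B,R,Z): not NE [P1→C gives 6>2; P2→P gives 9>0; P3→X gives 9>4]
(B,R,W): not NE [P1→A gives 8>7; P2→S gives 8>6; P3→X gives 9>8]
(B,S,X): not NE [P1→C gives 8>0; P2→Q gives 9>1; P3→Z gives 6>4]
(B,S,Y): not NE [P2→P gives 7>4; P3→Z gives 6>1]
(B,S,Z): not NE [P2→P gives 9>6]
(B,S,W): not NE [P1→A gives 7>2; P3→Z gives 6>4]
(C,P,X): not NE [P1→B gives 6>1; P2→S gives 9>8; P3→W gives 2>0]
(C,P,Y): not NE [P2→S gives 9>6]
(C,P,Z): not NE [P1→B gives 5>2; P2→R gives 7>2; P3→W gives 2>0]
(C,P,W): not NE [P2→S gives 11>8]
(C,Q,X): NE
(C,Q,Y): not NE [P1→A gives 9>5; P2→S gives 9>4; P3→X gives 5>1]
(C,Q,Z): not NE [P1→B gives 8>3; P2→R gives 7>4; P3→X gives 5>3]
(C,Q,W): not NE [P2→S gives 11>1; P3→X gives 5>4]
(C,R,X): not NE [P1→A gives 8>7; P2→S gives 9>8; P3→W gives 7>2]
(C,R,Y): not NE [P1→B gives 7>6; P3→W gives 7>1]
(C,R,Z): not NE [P3→W gives 7>5]
(C,R,W): not NE [P1→A gives 8>5; P2→S gives 11>1]
(C,S,X): not NE [P3→Y gives 7>1]
(C,S,Y): not NE [P1→B gives 5>1]
(C,S,Z): not NE [P1→B gives 9>6; P2→R gives 7>6; P3→Y gives 7>1]
(C,S,W): not NE [P1→A gives 7>3; P3→Y gives 7>4]

Nash profiles: (A,R,X), (C,Q,X)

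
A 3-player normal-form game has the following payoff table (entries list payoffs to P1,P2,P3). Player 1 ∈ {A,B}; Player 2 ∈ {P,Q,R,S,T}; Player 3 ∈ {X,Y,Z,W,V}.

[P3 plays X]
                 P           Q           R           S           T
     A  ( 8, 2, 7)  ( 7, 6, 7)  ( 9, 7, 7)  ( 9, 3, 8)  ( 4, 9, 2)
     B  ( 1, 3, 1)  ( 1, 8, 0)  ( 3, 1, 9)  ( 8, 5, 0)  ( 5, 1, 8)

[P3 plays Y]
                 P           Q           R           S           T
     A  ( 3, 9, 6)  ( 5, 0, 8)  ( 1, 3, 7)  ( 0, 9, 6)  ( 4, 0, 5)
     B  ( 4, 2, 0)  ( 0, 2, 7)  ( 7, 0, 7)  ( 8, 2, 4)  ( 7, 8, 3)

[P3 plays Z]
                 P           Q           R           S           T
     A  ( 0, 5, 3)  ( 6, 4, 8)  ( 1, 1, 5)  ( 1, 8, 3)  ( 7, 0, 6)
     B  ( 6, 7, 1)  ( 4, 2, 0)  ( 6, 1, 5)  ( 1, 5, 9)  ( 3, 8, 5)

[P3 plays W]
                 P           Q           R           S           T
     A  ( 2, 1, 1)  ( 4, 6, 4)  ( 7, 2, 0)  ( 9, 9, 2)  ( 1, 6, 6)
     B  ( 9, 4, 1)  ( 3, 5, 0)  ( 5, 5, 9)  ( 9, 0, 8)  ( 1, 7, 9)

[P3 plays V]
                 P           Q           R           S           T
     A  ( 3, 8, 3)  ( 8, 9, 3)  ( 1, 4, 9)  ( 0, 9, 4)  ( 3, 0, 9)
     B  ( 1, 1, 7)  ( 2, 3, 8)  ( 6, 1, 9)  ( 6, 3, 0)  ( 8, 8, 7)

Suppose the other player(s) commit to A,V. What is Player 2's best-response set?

argmax u_2 = {Q,S}

u_2(P vs A,V) = 8
u_2(Q vs A,V) = 9
u_2(R vs A,V) = 4
u_2(S vs A,V) = 9
u_2(T vs A,V) = 0
max payoff 9 at {Q,S}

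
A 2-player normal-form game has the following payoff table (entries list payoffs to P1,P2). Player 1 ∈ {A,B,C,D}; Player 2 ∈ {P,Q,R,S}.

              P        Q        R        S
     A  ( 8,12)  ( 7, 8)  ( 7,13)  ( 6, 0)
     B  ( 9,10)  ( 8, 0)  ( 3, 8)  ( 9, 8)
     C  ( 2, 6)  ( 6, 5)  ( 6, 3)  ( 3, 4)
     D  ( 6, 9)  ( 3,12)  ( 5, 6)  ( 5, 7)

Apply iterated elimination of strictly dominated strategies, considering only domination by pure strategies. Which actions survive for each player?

IESDS → P1:{A,B} P2:{P,R}

P1 drop C (A beats it: P:8>2 Q:7>6 R:7>6 S:6>3)
P1 drop D (A beats it: P:8>6 Q:7>3 R:7>5 S:6>5)
P2 drop Q (P beats it: A:12>8 B:10>0)
P2 drop S (P beats it: A:12>0 B:10>8)
P1→{A,B} P2→{P,R}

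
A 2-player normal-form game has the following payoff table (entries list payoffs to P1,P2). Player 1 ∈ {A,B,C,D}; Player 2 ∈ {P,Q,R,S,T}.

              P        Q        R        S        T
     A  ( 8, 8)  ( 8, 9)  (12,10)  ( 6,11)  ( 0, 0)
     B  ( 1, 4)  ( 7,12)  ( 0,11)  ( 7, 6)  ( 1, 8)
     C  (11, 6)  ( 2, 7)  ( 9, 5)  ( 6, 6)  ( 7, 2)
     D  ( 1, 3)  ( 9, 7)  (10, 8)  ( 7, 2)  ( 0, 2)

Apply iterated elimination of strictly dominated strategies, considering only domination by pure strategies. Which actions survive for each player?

IESDS → P1:{A,B,D} P2:{Q,R,S}

P2 drop P (Q beats it: A:9>8 B:12>4 C:7>6 D:7>3)
P2 drop T (Q beats it: A:9>0 B:12>8 C:7>2 D:7>2)
P1 drop C (D beats it: Q:9>2 R:10>9 S:7>6)
P1→{A,B,D} P2→{Q,R,S}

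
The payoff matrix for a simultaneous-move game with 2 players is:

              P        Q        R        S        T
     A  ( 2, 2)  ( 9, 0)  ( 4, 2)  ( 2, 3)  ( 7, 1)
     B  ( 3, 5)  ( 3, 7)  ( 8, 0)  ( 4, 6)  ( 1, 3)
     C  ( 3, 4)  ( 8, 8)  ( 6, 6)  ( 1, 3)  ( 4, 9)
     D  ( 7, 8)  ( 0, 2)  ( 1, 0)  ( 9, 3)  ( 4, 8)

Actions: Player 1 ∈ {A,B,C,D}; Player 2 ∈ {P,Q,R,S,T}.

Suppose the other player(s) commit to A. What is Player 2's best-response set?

P2 best: {S}

u_2(P vs A) = 2
u_2(Q vs A) = 0
u_2(R vs A) = 2
u_2(S vs A) = 3
u_2(T vs A) = 1
max payoff 3 at {S}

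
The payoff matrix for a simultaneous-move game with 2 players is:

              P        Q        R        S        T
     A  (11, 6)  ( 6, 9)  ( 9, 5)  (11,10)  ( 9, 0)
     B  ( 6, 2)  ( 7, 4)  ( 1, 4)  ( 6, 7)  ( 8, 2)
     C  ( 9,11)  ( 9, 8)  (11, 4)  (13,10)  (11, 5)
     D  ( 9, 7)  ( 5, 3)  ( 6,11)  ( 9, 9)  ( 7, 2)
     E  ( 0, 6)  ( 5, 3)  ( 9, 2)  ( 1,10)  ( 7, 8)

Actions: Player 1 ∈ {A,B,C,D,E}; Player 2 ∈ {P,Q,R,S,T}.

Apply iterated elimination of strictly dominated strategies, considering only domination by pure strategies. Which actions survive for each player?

Remaining: P1:{A,C} P2:{P,S}

P1 drop B (C beats it: P:9>6 Q:9>7 R:11>1 S:13>6 T:11>8)
P1 drop D (A beats it: P:11>9 Q:6>5 R:9>6 S:11>9 T:9>7)
P1 drop E (C beats it: P:9>0 Q:9>5 R:11>9 S:13>1 T:11>7)
P2 drop Q (S beats it: A:10>9 C:10>8)
P2 drop R (P beats it: A:6>5 C:11>4)
P2 drop T (P beats it: A:6>0 C:11>5)
P1→{A,C} P2→{P,S}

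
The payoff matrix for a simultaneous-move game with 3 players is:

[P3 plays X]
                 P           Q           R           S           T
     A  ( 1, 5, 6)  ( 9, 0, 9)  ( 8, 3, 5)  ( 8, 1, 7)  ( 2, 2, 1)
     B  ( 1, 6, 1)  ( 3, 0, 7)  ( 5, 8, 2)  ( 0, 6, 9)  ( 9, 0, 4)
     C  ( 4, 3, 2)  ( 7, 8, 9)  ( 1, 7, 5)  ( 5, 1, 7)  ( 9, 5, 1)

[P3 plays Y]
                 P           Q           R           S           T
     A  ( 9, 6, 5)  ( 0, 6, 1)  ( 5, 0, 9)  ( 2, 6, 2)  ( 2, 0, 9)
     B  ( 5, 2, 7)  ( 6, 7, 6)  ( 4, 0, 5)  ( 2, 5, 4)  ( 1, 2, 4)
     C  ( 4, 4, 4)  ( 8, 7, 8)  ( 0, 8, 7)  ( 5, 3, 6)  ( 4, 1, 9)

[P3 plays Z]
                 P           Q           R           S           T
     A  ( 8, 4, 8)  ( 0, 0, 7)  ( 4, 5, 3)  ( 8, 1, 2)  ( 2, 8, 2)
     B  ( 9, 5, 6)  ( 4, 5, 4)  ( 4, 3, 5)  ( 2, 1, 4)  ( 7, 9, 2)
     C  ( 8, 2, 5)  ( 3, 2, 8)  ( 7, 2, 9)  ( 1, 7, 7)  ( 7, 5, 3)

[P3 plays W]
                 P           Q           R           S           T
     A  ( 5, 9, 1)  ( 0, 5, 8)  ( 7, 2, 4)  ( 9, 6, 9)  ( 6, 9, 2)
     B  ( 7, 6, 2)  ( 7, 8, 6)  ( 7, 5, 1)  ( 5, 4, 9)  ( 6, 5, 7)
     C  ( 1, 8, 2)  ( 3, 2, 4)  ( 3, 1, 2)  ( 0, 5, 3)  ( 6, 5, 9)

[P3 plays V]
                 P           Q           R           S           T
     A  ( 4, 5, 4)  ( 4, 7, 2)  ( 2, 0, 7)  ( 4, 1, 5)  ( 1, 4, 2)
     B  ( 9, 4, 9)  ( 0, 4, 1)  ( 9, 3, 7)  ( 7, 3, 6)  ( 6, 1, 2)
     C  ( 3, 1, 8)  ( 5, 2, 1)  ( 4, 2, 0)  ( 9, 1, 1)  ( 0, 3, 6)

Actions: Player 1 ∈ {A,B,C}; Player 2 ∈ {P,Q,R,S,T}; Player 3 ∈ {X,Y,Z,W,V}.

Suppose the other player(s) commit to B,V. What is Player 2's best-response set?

u_2(P vs B,V) = 4
u_2(Q vs B,V) = 4
u_2(R vs B,V) = 3
u_2(S vs B,V) = 3
u_2(T vs B,V) = 1
max payoff 4 at {P,Q}

P2 best: {P,Q}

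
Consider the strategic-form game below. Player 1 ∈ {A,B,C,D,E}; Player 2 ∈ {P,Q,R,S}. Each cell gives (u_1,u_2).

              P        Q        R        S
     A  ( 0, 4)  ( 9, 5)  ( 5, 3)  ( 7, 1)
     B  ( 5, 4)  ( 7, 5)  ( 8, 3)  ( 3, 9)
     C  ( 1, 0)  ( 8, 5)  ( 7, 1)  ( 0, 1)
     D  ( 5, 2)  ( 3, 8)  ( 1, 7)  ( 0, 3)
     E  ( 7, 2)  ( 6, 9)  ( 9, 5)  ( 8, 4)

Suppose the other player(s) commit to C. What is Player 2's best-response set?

u_2(P vs C) = 0
u_2(Q vs C) = 5
u_2(R vs C) = 1
u_2(S vs C) = 1
max payoff 5 at {Q}

argmax u_2 = {Q}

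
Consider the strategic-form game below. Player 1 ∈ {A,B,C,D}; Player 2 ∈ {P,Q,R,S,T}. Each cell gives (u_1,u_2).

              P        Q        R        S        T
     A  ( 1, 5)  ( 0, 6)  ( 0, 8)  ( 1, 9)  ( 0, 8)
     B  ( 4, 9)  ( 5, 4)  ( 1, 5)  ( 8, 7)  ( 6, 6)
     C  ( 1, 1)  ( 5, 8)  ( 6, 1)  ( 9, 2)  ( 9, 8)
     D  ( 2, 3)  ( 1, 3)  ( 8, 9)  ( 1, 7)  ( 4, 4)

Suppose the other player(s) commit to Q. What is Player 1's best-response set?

u_1(A vs Q) = 0
u_1(B vs Q) = 5
u_1(C vs Q) = 5
u_1(D vs Q) = 1
max payoff 5 at {B,C}

P1 best: {B,C}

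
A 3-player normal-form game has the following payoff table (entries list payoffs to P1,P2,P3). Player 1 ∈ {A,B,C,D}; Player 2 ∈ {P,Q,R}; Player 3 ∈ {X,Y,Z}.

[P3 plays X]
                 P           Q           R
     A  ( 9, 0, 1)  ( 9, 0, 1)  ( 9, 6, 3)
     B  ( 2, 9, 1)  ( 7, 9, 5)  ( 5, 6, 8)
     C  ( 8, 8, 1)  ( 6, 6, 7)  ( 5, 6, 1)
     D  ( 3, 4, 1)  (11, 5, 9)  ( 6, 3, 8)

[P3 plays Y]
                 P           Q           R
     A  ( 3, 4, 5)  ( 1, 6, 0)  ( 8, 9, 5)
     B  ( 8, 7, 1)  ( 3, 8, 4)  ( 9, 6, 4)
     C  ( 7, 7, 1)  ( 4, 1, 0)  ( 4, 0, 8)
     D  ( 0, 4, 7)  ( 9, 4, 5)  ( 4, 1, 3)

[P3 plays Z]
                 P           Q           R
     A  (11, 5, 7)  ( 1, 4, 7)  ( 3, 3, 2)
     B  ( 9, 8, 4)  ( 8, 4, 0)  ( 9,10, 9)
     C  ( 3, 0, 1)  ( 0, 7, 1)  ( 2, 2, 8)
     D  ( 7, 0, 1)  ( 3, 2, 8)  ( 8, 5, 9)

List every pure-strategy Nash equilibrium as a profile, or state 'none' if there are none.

PSNE = {(A,P,Z), (B,R,Z), (D,Q,X)}

(A,P,X): not NE [P2→R gives 6>0; P3→Z gives 7>1]
(A,P,Y): not NE [P1→B gives 8>3; P2→R gives 9>4; P3→Z gives 7>5]
(A,P,Z): NE
(A,Q,X): not NE [P1→D gives 11>9; P2→R gives 6>0; P3→Z gives 7>1]
(A,Q,Y): not NE [P1→D gives 9>1; P2→R gives 9>6; P3→Z gives 7>0]
(A,Q,Z): not NE [P1→B gives 8>1; P2→P gives 5>4]
(A,R,X): not NE [P3→Y gives 5>3]
(A,R,Y): not NE [P1→B gives 9>8]
(A,R,Z): not NE [P1→B gives 9>3; P2→P gives 5>3; P3→Y gives 5>2]
(B,P,X): not NE [P1→A gives 9>2; P3→Z gives 4>1]
(B,P,Y): not NE [P2→Q gives 8>7; P3→Z gives 4>1]
(B,P,Z): not NE [P1→A gives 11>9; P2→R gives 10>8]
(B,Q,X): not NE [P1→D gives 11>7]
(B,Q,Y): not NE [P1→D gives 9>3; P3→X gives 5>4]
(B,Q,Z): not NE [P2→R gives 10>4; P3→X gives 5>0]
(B,R,X): not NE [P1→A gives 9>5; P2→Q gives 9>6; P3→Z gives 9>8]
(B,R,Y): not NE [P2→Q gives 8>6; P3→Z gives 9>4]
(B,R,Z): NE
(C,P,X): not NE [P1→A gives 9>8]
(C,P,Y): not NE [P1→B gives 8>7]
(C,P,Z): not NE [P1→A gives 11>3; P2→Q gives 7>0]
(C,Q,X): not NE [P1→D gives 11>6; P2→P gives 8>6]
(C,Q,Y): not NE [P1→D gives 9>4; P2→P gives 7>1; P3→X gives 7>0]
(C,Q,Z): not NE [P1→B gives 8>0; P3→X gives 7>1]
(C,R,X): not NE [P1→A gives 9>5; P2→P gives 8>6; P3→Z gives 8>1]
(C,R,Y): not NE [P1→B gives 9>4; P2→P gives 7>0]
(C,R,Z): not NE [P1→B gives 9>2; P2→Q gives 7>2]
(D,P,X): not NE [P1→A gives 9>3; P2→Q gives 5>4; P3→Y gives 7>1]
(D,P,Y): not NE [P1→B gives 8>0]
(D,P,Z): not NE [P1→A gives 11>7; P2→R gives 5>0; P3→Y gives 7>1]
(D,Q,X): NE
(D,Q,Y): not NE [P3→X gives 9>5]
(D,Q,Z): not NE [P1→B gives 8>3; P2→R gives 5>2; P3→X gives 9>8]
(D,R,X): not NE [P1→A gives 9>6; P2→Q gives 5>3; P3→Z gives 9>8]
(D,R,Y): not NE [P1→B gives 9>4; P2→Q gives 4>1; P3→Z gives 9>3]
(D,R,Z): not NE [P1→B gives 9>8]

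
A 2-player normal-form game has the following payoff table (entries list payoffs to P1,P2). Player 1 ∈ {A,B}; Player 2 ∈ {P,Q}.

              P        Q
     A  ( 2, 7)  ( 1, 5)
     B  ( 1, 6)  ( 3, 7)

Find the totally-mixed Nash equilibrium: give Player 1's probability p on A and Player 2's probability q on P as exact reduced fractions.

(p,q) = (1/3, 2/3)

P1 indiff ⇒ q·2+(1-q)·1 = q·1+(1-q)·3 ⇒ q(1) = (1-q)(2) ⇒ q = 2/3
P2 indiff ⇒ p·7+(1-p)·6 = p·5+(1-p)·7 ⇒ p(2) = (1-p)(1) ⇒ p = 1/3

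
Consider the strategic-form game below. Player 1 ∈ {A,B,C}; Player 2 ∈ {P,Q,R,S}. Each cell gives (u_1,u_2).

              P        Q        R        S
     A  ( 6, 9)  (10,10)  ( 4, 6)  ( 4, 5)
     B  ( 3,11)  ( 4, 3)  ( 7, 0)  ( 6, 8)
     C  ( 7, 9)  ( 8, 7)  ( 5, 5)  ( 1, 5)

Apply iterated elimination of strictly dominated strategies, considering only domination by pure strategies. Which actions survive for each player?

P2 drop R (P beats it: A:9>6 B:11>0 C:9>5)
P2 drop S (P beats it: A:9>5 B:11>8 C:9>5)
P1 drop B (A beats it: P:6>3 Q:10>4)
P1→{A,C} P2→{P,Q}

IESDS → P1:{A,C} P2:{P,Q}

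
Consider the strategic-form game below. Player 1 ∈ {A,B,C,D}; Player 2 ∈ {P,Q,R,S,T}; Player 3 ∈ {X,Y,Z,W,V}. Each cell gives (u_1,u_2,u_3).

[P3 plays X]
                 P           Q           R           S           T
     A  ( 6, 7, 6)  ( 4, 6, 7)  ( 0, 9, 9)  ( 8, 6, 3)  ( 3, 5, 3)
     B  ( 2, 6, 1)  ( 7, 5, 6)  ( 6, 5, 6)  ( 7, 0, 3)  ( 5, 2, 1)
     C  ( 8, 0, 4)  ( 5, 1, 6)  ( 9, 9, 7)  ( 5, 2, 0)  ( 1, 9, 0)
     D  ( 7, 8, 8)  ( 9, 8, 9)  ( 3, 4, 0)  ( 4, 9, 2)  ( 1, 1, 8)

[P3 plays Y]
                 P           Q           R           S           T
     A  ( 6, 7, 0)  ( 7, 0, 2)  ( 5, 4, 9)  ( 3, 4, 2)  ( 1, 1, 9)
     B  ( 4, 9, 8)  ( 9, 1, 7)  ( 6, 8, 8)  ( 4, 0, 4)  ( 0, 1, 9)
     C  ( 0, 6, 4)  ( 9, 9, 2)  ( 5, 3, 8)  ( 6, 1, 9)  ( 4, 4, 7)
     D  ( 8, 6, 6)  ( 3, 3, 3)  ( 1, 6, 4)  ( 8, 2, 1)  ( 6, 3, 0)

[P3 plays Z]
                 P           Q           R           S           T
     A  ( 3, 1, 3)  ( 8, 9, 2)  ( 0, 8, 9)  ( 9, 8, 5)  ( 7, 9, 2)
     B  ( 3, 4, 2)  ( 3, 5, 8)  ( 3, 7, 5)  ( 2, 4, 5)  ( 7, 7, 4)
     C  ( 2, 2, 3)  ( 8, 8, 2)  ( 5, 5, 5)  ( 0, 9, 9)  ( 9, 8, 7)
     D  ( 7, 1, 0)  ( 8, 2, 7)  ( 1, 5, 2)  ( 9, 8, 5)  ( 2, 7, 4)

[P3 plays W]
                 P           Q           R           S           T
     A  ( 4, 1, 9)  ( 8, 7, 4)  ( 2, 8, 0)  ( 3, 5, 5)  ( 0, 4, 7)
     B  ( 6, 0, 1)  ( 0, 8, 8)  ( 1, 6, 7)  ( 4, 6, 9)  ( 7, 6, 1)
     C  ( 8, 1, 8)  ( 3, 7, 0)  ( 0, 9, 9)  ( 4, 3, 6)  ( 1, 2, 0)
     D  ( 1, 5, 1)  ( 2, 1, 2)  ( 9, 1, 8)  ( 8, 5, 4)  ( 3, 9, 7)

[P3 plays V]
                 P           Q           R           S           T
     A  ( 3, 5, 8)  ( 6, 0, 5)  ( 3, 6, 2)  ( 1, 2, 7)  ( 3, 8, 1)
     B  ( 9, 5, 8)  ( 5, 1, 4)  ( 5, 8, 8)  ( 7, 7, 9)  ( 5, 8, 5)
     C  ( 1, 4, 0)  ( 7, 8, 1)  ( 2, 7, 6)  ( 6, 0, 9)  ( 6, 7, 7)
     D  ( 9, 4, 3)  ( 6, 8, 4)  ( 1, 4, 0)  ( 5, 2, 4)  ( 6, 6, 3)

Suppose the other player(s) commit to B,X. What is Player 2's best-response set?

u_2(P vs B,X) = 6
u_2(Q vs B,X) = 5
u_2(R vs B,X) = 5
u_2(S vs B,X) = 0
u_2(T vs B,X) = 2
max payoff 6 at {P}

BR_2 = {P}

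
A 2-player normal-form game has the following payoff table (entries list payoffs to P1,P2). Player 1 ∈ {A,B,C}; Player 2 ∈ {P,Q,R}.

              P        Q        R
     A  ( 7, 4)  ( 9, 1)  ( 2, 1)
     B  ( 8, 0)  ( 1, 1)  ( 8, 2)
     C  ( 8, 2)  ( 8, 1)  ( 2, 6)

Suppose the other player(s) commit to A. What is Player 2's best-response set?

u_2(P vs A) = 4
u_2(Q vs A) = 1
u_2(R vs A) = 1
max payoff 4 at {P}

argmax u_2 = {P}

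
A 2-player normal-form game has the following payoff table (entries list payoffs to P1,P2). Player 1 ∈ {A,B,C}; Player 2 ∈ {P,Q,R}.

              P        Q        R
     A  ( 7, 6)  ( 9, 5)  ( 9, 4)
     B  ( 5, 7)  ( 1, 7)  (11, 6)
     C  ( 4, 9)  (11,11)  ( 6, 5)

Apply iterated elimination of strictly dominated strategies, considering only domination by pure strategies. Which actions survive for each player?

P2 drop R (P beats it: A:6>4 B:7>6 C:9>5)
P1 drop B (A beats it: P:7>5 Q:9>1)
P1→{A,C} P2→{P,Q}

IESDS → P1:{A,C} P2:{P,Q}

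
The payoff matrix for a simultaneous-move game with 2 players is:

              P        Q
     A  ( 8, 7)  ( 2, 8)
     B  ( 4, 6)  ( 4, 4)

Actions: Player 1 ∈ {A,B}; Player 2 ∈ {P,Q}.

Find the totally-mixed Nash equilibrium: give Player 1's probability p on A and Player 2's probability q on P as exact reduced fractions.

(p,q) = (2/3, 1/3)

P1 indiff ⇒ q·8+(1-q)·2 = q·4+(1-q)·4 ⇒ q(4) = (1-q)(2) ⇒ q = 1/3
P2 indiff ⇒ p·7+(1-p)·6 = p·8+(1-p)·4 ⇒ p(-1) = (1-p)(-2) ⇒ p = 2/3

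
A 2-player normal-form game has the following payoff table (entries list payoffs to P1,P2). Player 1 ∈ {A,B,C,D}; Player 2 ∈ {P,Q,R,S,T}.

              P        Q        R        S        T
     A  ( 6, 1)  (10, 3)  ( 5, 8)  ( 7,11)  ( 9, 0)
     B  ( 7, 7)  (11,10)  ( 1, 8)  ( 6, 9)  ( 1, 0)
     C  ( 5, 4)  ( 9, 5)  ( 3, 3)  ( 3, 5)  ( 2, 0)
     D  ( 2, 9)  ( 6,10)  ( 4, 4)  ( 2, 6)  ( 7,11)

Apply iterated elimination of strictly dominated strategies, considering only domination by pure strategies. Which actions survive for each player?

P1 drop C (A beats it: P:6>5 Q:10>9 R:5>3 S:7>3 T:9>2)
P1 drop D (A beats it: P:6>2 Q:10>6 R:5>4 S:7>2 T:9>7)
P2 drop P (Q beats it: A:3>1 B:10>7)
P2 drop R (S beats it: A:11>8 B:9>8)
P2 drop T (Q beats it: A:3>0 B:10>0)
P1→{A,B} P2→{Q,S}

Remaining: P1:{A,B} P2:{Q,S}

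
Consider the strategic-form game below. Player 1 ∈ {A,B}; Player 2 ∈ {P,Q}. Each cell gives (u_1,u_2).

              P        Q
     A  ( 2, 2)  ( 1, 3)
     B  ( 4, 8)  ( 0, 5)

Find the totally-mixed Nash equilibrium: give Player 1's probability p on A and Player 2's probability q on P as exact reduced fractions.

P1 indiff ⇒ q·2+(1-q)·1 = q·4+(1-q)·0 ⇒ q(-2) = (1-q)(-1) ⇒ q = 1/3
P2 indiff ⇒ p·2+(1-p)·8 = p·3+(1-p)·5 ⇒ p(-1) = (1-p)(-3) ⇒ p = 3/4

p=3/4, q=1/3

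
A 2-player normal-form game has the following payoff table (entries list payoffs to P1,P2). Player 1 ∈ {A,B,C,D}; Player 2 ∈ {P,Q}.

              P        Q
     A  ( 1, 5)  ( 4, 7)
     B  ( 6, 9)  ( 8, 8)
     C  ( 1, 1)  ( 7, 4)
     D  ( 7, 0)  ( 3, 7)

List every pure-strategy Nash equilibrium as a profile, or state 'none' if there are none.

Equilibria: none

(A,P): not NE [P1→D gives 7>1; P2→Q gives 7>5]
(A,Q): not NE [P1→B gives 8>4]
(B,P): not NE [P1→D gives 7>6]
(B,Q): not NE [P2→P gives 9>8]
(C,P): not NE [P1→D gives 7>1; P2→Q gives 4>1]
(C,Q): not NE [P1→B gives 8>7]
(D,P): not NE [P2→Q gives 7>0]
(D,Q): not NE [P1→B gives 8>3]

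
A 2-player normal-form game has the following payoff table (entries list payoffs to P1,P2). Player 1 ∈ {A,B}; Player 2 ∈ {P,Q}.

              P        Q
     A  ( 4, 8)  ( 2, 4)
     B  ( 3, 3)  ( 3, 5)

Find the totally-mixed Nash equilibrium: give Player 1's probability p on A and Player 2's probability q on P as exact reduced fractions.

P1 indiff ⇒ q·4+(1-q)·2 = q·3+(1-q)·3 ⇒ q(1) = (1-q)(1) ⇒ q = 1/2
P2 indiff ⇒ p·8+(1-p)·3 = p·4+(1-p)·5 ⇒ p(4) = (1-p)(2) ⇒ p = 1/3

(p,q) = (1/3, 1/2)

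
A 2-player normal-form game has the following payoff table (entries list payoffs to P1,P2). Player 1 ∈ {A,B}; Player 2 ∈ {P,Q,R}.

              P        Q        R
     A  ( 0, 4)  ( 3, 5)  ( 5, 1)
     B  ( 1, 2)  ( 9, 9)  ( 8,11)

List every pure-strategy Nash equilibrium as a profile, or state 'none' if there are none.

Nash profiles: (B,R)

(A,P): not NE [P1→B gives 1>0; P2→Q gives 5>4]
(A,Q): not NE [P1→B gives 9>3]
(A,R): not NE [P1→B gives 8>5; P2→Q gives 5>1]
(B,P): not NE [P2→R gives 11>2]
(B,Q): not NE [P2→R gives 11>9]
(B,R): NE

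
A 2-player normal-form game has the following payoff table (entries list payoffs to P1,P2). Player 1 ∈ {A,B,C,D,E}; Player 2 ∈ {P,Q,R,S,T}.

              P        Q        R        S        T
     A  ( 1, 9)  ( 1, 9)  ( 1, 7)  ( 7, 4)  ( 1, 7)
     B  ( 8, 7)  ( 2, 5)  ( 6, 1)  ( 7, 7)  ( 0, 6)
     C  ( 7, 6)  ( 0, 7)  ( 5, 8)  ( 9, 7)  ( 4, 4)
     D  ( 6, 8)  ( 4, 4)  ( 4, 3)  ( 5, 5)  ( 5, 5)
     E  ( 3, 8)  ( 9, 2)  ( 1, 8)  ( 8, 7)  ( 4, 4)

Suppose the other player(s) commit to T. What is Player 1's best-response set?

P1 best: {D}

u_1(A vs T) = 1
u_1(B vs T) = 0
u_1(C vs T) = 4
u_1(D vs T) = 5
u_1(E vs T) = 4
max payoff 5 at {D}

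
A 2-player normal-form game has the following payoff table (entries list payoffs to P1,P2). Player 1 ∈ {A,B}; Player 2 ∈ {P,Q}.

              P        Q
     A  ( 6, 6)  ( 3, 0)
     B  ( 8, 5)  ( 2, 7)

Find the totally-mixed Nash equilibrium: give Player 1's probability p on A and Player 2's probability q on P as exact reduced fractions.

P1 mixes 1/4 on A; P2 mixes 1/3 on P

P1 indiff ⇒ q·6+(1-q)·3 = q·8+(1-q)·2 ⇒ q(-2) = (1-q)(-1) ⇒ q = 1/3
P2 indiff ⇒ p·6+(1-p)·5 = p·0+(1-p)·7 ⇒ p(6) = (1-p)(2) ⇒ p = 1/4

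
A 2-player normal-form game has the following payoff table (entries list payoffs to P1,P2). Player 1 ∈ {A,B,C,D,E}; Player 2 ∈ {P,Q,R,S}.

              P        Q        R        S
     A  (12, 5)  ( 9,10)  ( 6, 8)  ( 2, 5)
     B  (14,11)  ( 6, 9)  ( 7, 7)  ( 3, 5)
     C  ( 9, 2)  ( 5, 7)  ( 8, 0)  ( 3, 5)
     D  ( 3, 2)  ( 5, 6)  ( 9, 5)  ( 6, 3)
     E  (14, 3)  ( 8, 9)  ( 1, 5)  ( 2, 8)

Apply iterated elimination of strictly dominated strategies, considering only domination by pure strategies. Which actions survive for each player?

P2 drop R (Q beats it: A:10>8 B:9>7 C:7>0 D:6>5 E:9>5)
P2 drop S (Q beats it: A:10>5 B:9>5 C:7>5 D:6>3 E:9>8)
P1 drop C (A beats it: P:12>9 Q:9>5)
P1 drop D (A beats it: P:12>3 Q:9>5)
P1→{A,B,E} P2→{P,Q}

IESDS → P1:{A,B,E} P2:{P,Q}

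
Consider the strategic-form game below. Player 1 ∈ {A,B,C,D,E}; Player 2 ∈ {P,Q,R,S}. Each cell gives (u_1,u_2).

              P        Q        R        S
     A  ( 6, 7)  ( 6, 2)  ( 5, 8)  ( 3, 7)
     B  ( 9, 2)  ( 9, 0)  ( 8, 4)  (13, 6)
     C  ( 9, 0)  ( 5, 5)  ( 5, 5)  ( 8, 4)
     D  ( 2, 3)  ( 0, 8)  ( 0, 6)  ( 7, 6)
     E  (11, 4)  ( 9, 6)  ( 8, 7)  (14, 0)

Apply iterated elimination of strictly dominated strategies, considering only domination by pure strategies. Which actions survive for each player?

IESDS → P1:{B,E} P2:{R,S}

P1 drop A (B beats it: P:9>6 Q:9>6 R:8>5 S:13>3)
P1 drop C (E beats it: P:11>9 Q:9>5 R:8>5 S:14>8)
P1 drop D (B beats it: P:9>2 Q:9>0 R:8>0 S:13>7)
P2 drop P (R beats it: B:4>2 E:7>4)
P2 drop Q (R beats it: B:4>0 E:7>6)
P1→{B,E} P2→{R,S}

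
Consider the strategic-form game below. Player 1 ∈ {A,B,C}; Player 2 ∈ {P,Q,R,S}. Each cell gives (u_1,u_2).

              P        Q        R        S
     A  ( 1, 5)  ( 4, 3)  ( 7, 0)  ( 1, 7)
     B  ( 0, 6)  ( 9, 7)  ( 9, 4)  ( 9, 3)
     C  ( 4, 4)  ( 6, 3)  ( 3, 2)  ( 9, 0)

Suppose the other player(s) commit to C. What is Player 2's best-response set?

u_2(P vs C) = 4
u_2(Q vs C) = 3
u_2(R vs C) = 2
u_2(S vs C) = 0
max payoff 4 at {P}

argmax u_2 = {P}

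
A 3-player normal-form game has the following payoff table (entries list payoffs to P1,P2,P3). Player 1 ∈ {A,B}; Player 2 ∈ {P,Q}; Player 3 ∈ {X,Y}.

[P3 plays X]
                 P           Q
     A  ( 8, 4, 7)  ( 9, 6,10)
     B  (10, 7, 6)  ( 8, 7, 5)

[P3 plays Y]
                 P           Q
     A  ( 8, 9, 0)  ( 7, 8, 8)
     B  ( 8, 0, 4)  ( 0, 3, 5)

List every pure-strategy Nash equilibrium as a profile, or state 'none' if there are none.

(A,P,X): not NE [P1→B gives 10>8; P2→Q gives 6>4]
(A,P,Y): not NE [P3→X gives 7>0]
(A,Q,X): NE
(A,Q,Y): not NE [P2→P gives 9>8; P3→X gives 10>8]
(B,P,X): NE
(B,P,Y): not NE [P2→Q gives 3>0; P3→X gives 6>4]
(B,Q,X): not NE [P1→A gives 9>8]
(B,Q,Y): not NE [P1→A gives 7>0]

NE set: (A,Q,X), (B,P,X)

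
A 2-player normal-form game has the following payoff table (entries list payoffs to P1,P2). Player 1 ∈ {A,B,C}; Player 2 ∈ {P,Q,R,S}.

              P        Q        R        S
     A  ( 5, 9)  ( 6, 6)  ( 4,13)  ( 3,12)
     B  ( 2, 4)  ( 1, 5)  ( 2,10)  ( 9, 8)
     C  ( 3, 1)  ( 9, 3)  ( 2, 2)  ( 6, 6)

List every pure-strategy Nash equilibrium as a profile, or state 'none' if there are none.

PSNE = {(A,R)}

(A,P): not NE [P2→R gives 13>9]
(A,Q): not NE [P1→C gives 9>6; P2→R gives 13>6]
(A,R): NE
(A,S): not NE [P1→B gives 9>3; P2→R gives 13>12]
(B,P): not NE [P1→A gives 5>2; P2→R gives 10>4]
(B,Q): not NE [P1→C gives 9>1; P2→R gives 10>5]
(B,R): not NE [P1→A gives 4>2]
(B,S): not NE [P2→R gives 10>8]
(C,P): not NE [P1→A gives 5>3; P2→S gives 6>1]
(C,Q): not NE [P2→S gives 6>3]
(C,R): not NE [P1→A gives 4>2; P2→S gives 6>2]
(C,S): not NE [P1→B gives 9>6]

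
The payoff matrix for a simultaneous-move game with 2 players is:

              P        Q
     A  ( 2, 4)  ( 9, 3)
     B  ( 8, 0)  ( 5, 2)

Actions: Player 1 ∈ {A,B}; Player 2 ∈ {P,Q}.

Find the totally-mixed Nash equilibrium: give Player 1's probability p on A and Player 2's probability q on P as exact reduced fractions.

p=2/3, q=2/5

P1 indiff ⇒ q·2+(1-q)·9 = q·8+(1-q)·5 ⇒ q(-6) = (1-q)(-4) ⇒ q = 2/5
P2 indiff ⇒ p·4+(1-p)·0 = p·3+(1-p)·2 ⇒ p(1) = (1-p)(2) ⇒ p = 2/3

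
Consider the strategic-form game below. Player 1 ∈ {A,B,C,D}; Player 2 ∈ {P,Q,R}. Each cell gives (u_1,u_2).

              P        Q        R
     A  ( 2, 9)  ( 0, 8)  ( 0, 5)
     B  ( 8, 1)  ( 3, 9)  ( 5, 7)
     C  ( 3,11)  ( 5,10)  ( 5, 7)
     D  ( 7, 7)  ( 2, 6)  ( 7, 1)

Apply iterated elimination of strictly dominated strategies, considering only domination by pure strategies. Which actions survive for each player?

P1 drop A (B beats it: P:8>2 Q:3>0 R:5>0)
P2 drop R (Q beats it: B:9>7 C:10>7 D:6>1)
P1 drop D (B beats it: P:8>7 Q:3>2)
P1→{B,C} P2→{P,Q}

IESDS → P1:{B,C} P2:{P,Q}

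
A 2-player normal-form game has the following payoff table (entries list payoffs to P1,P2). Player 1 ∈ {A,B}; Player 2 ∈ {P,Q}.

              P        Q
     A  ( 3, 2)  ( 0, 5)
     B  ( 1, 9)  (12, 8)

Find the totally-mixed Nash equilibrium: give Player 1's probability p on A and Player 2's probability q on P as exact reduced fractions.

P1 mixes 1/4 on A; P2 mixes 6/7 on P

P1 indiff ⇒ q·3+(1-q)·0 = q·1+(1-q)·12 ⇒ q(2) = (1-q)(12) ⇒ q = 6/7
P2 indiff ⇒ p·2+(1-p)·9 = p·5+(1-p)·8 ⇒ p(-3) = (1-p)(-1) ⇒ p = 1/4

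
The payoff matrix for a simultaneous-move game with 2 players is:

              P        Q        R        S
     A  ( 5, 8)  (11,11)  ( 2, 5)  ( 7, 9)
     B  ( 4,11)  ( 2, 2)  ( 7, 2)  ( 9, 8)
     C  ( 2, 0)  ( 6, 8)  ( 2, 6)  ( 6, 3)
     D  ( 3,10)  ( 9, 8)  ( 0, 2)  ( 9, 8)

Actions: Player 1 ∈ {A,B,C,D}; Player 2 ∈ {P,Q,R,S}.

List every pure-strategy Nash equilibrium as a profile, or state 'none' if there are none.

Nash profiles: (A,Q)

(A,P): not NE [P2→Q gives 11>8]
(A,Q): NE
(A,R): not NE [P1→B gives 7>2; P2→Q gives 11>5]
(A,S): not NE [P1→D gives 9>7; P2→Q gives 11>9]
(B,P): not NE [P1→A gives 5>4]
(B,Q): not NE [P1→A gives 11>2; P2→P gives 11>2]
(B,R): not NE [P2→P gives 11>2]
(B,S): not NE [P2→P gives 11>8]
(C,P): not NE [P1→A gives 5>2; P2→Q gives 8>0]
(C,Q): not NE [P1→A gives 11>6]
(C,R): not NE [P1→B gives 7>2; P2→Q gives 8>6]
(C,S): not NE [P1→D gives 9>6; P2→Q gives 8>3]
(D,P): not NE [P1→A gives 5>3]
(D,Q): not NE [P1→A gives 11>9; P2→P gives 10>8]
(D,R): not NE [P1→B gives 7>0; P2→P gives 10>2]
(D,S): not NE [P2→P gives 10>8]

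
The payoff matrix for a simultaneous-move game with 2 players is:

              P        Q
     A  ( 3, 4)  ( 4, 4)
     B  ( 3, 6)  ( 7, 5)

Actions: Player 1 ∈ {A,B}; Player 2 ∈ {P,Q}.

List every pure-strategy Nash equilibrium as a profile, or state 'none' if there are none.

(A,P): NE
(A,Q): not NE [P1→B gives 7>4]
(B,P): NE
(B,Q): not NE [P2→P gives 6>5]

PSNE = {(A,P), (B,P)}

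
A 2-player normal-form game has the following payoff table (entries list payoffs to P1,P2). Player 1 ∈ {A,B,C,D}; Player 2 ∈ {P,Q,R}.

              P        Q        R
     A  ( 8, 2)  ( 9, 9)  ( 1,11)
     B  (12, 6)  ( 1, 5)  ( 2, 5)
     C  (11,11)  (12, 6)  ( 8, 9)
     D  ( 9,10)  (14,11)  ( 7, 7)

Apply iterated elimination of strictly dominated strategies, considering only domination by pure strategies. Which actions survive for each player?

IESDS → P1:{B,C,D} P2:{P,Q}

P1 drop A (C beats it: P:11>8 Q:12>9 R:8>1)
P2 drop R (P beats it: B:6>5 C:11>9 D:10>7)
P1→{B,C,D} P2→{P,Q}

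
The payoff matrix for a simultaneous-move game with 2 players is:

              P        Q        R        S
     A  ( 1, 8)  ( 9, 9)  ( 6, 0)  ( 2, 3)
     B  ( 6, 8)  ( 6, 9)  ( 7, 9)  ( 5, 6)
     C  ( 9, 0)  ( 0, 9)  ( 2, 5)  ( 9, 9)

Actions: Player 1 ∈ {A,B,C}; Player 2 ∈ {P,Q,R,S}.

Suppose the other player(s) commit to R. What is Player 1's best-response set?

BR_1 = {B}

u_1(A vs R) = 6
u_1(B vs R) = 7
u_1(C vs R) = 2
max payoff 7 at {B}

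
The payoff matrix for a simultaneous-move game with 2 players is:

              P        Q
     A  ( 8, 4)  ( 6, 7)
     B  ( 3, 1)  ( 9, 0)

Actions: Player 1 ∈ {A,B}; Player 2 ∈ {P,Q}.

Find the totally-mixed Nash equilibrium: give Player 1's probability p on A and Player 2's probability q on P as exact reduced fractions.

P1 indiff ⇒ q·8+(1-q)·6 = q·3+(1-q)·9 ⇒ q(5) = (1-q)(3) ⇒ q = 3/8
P2 indiff ⇒ p·4+(1-p)·1 = p·7+(1-p)·0 ⇒ p(-3) = (1-p)(-1) ⇒ p = 1/4

P1 mixes 1/4 on A; P2 mixes 3/8 on P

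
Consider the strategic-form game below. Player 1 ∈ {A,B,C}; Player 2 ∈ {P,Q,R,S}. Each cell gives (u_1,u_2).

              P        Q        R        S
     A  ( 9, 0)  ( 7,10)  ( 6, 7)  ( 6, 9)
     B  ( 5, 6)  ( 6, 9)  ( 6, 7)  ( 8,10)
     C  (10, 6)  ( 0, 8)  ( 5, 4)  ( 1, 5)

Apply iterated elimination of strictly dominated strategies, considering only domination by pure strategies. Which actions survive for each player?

Remaining: P1:{A,B} P2:{Q,S}

P2 drop P (Q beats it: A:10>0 B:9>6 C:8>6)
P1 drop C (A beats it: Q:7>0 R:6>5 S:6>1)
P2 drop R (Q beats it: A:10>7 B:9>7)
P1→{A,B} P2→{Q,S}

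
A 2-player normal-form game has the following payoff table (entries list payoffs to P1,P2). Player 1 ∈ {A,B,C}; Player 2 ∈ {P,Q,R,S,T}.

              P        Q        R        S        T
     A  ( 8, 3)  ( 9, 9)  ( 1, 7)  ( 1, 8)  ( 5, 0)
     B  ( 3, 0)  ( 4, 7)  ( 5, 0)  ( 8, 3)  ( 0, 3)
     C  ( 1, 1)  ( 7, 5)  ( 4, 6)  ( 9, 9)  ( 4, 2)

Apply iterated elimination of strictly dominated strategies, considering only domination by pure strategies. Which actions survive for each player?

Remaining: P1:{A,C} P2:{Q,S}

P2 drop P (Q beats it: A:9>3 B:7>0 C:5>1)
P2 drop R (S beats it: A:8>7 B:3>0 C:9>6)
P1 drop B (C beats it: Q:7>4 S:9>8 T:4>0)
P2 drop T (Q beats it: A:9>0 C:5>2)
P1→{A,C} P2→{Q,S}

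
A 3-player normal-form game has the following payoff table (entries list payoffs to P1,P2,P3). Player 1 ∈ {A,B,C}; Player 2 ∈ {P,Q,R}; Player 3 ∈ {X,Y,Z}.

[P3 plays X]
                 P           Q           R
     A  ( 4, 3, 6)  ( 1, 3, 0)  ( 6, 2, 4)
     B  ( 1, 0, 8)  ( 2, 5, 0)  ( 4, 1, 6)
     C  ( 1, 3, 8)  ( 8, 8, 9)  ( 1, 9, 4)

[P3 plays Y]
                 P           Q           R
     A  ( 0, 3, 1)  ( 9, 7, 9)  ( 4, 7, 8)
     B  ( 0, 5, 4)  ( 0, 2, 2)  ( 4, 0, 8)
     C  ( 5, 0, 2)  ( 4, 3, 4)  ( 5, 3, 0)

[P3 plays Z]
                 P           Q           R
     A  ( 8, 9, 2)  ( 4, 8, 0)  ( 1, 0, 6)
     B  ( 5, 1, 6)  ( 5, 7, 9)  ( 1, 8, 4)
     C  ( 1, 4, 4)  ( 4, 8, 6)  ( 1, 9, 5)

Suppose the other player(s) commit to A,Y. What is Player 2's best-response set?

u_2(P vs A,Y) = 3
u_2(Q vs A,Y) = 7
u_2(R vs A,Y) = 7
max payoff 7 at {Q,R}

argmax u_2 = {Q,R}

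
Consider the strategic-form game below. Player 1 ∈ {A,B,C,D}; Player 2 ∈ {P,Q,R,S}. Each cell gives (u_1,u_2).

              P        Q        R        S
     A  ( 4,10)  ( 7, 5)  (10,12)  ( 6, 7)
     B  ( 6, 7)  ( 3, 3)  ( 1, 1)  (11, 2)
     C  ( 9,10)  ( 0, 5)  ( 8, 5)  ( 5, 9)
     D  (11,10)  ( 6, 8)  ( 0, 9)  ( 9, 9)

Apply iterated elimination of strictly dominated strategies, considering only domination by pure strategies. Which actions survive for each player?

Remaining: P1:{A,C,D} P2:{P,R}

P2 drop Q (P beats it: A:10>5 B:7>3 C:10>5 D:10>8)
P2 drop S (P beats it: A:10>7 B:7>2 C:10>9 D:10>9)
P1 drop B (C beats it: P:9>6 R:8>1)
P1→{A,C,D} P2→{P,R}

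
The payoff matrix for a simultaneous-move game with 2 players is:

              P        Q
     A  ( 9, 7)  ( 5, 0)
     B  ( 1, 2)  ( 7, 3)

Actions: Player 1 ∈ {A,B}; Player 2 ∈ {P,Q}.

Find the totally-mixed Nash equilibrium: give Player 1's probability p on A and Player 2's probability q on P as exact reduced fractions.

P1 indiff ⇒ q·9+(1-q)·5 = q·1+(1-q)·7 ⇒ q(8) = (1-q)(2) ⇒ q = 1/5
P2 indiff ⇒ p·7+(1-p)·2 = p·0+(1-p)·3 ⇒ p(7) = (1-p)(1) ⇒ p = 1/8

(p,q) = (1/8, 1/5)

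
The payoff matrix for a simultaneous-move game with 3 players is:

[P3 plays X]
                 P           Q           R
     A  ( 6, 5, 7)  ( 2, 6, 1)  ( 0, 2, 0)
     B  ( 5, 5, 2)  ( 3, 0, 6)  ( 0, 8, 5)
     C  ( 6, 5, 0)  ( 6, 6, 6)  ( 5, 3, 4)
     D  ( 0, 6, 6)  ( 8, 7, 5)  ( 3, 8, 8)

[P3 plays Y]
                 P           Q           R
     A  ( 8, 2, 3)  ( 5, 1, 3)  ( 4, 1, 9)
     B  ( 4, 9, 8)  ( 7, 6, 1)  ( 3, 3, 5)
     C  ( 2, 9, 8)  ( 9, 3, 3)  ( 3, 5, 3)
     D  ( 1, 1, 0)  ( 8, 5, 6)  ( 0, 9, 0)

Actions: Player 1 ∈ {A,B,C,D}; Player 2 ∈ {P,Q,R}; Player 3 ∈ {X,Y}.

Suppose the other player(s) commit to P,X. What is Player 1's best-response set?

P1 best: {A,C}

u_1(A vs P,X) = 6
u_1(B vs P,X) = 5
u_1(C vs P,X) = 6
u_1(D vs P,X) = 0
max payoff 6 at {A,C}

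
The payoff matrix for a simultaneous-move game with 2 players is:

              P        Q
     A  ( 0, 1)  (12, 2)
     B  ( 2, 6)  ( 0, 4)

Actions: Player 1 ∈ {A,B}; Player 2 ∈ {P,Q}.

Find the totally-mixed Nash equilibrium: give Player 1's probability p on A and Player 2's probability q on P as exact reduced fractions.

P1 indiff ⇒ q·0+(1-q)·12 = q·2+(1-q)·0 ⇒ q(-2) = (1-q)(-12) ⇒ q = 6/7
P2 indiff ⇒ p·1+(1-p)·6 = p·2+(1-p)·4 ⇒ p(-1) = (1-p)(-2) ⇒ p = 2/3

P1 mixes 2/3 on A; P2 mixes 6/7 on P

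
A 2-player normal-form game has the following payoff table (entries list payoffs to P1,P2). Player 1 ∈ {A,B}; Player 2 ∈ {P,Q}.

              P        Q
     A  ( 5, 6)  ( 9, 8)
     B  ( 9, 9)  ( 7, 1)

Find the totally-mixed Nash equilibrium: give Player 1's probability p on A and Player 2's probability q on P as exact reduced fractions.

P1 indiff ⇒ q·5+(1-q)·9 = q·9+(1-q)·7 ⇒ q(-4) = (1-q)(-2) ⇒ q = 1/3
P2 indiff ⇒ p·6+(1-p)·9 = p·8+(1-p)·1 ⇒ p(-2) = (1-p)(-8) ⇒ p = 4/5

P1 mixes 4/5 on A; P2 mixes 1/3 on P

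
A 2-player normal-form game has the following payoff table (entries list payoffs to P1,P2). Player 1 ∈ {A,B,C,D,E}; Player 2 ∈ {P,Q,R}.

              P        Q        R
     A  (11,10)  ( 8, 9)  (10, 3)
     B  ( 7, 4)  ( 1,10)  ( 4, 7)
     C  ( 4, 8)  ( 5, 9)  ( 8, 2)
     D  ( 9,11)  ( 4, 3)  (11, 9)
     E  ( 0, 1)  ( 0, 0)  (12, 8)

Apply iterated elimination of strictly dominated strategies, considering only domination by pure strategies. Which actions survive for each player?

P1 drop B (A beats it: P:11>7 Q:8>1 R:10>4)
P1 drop C (A beats it: P:11>4 Q:8>5 R:10>8)
P2 drop Q (P beats it: A:10>9 D:11>3 E:1>0)
P1→{A,D,E} P2→{P,R}

Remaining: P1:{A,D,E} P2:{P,R}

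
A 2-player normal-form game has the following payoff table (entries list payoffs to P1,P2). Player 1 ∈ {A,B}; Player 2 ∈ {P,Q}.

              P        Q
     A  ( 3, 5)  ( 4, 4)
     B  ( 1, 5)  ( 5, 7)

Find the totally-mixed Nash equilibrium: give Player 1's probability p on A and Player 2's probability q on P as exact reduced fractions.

P1 indiff ⇒ q·3+(1-q)·4 = q·1+(1-q)·5 ⇒ q(2) = (1-q)(1) ⇒ q = 1/3
P2 indiff ⇒ p·5+(1-p)·5 = p·4+(1-p)·7 ⇒ p(1) = (1-p)(2) ⇒ p = 2/3

p=2/3, q=1/3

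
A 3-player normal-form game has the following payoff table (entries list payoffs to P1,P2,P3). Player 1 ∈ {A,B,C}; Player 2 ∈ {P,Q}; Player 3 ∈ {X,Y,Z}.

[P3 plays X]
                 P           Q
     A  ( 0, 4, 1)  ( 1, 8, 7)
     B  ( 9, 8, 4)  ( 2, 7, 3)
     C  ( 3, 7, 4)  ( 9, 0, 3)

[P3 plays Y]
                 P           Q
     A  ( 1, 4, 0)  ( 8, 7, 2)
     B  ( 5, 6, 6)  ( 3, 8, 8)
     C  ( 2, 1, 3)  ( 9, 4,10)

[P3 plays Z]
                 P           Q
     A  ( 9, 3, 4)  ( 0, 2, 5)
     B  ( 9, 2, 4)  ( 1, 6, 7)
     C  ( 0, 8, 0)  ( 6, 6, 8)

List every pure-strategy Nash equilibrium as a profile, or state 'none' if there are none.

NE set: (A,P,Z), (C,Q,Y)

(A,P,X): not NE [P1→B gives 9>0; P2→Q gives 8>4; P3→Z gives 4>1]
(A,P,Y): not NE [P1→B gives 5>1; P2→Q gives 7>4; P3→Z gives 4>0]
(A,P,Z): NE
(A,Q,X): not NE [P1→C gives 9>1]
(A,Q,Y): not NE [P1→C gives 9>8; P3→X gives 7>2]
(A,Q,Z): not NE [P1→C gives 6>0; P2→P gives 3>2; P3→X gives 7>5]
(B,P,X): not NE [P3→Y gives 6>4]
(B,P,Y): not NE [P2→Q gives 8>6]
(B,P,Z): not NE [P2→Q gives 6>2; P3→Y gives 6>4]
(B,Q,X): not NE [P1→C gives 9>2; P2→P gives 8>7; P3→Y gives 8>3]
(B,Q,Y): not NE [P1→C gives 9>3]
(B,Q,Z): not NE [P1→C gives 6>1; P3→Y gives 8>7]
(C,P,X): not NE [P1→B gives 9>3]
(C,P,Y): not NE [P1→B gives 5>2; P2→Q gives 4>1; P3→X gives 4>3]
(C,P,Z): not NE [P1→B gives 9>0; P3→X gives 4>0]
(C,Q,X): not NE [P2→P gives 7>0; P3→Y gives 10>3]
(C,Q,Y): NE
(C,Q,Z): not NE [P2→P gives 8>6; P3→Y gives 10>8]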